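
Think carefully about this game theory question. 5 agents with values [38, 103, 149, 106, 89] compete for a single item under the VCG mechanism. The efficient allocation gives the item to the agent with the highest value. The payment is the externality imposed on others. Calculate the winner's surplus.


Step 1: The winner is the agent with the highest value: agent 2 with value 149
Step 2: Values of other agents: [38, 103, 106, 89]
Step 3: VCG payment = max of others' values = 106
Step 4: Surplus = 149 - 106 = 43

43


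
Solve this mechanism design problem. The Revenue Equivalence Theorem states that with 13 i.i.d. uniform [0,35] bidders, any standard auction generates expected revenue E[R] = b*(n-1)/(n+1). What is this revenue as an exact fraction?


Step 1: By Revenue Equivalence, expected revenue = b*(n-1)/(n+1)
Step 2: Substituting n = 13, b = 35
Step 3: Revenue = 35*(13-1)/(13+1) = 35*12/14
Step 4: Revenue = 420/14 = 30

30


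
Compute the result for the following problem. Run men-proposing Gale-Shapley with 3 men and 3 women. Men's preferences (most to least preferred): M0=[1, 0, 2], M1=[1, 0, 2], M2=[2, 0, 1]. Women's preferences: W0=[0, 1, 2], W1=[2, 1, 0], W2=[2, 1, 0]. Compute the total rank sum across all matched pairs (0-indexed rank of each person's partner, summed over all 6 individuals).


Step 1: Run Gale-Shapley (men propose, women hold best offer):
  M0 proposes to W1; she accepts
  M1 proposes to W1; she switches from M0
  M2 proposes to W2; she accepts
  M0 proposes to W0; she accepts
Step 2: Final matching: W0-M0, W1-M1, W2-M2
Step 3: 0-indexed ranks (man's rank of his match, then woman's): 1 + 0 + 0 + 1 + 0 + 0
Step 4: Total rank sum = 2

2


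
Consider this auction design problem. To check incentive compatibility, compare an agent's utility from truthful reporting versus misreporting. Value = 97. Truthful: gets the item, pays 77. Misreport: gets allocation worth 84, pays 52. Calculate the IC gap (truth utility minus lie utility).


Step 1: U(truth) = value - payment = 97 - 77 = 20
Step 2: U(lie) = allocation - payment = 84 - 52 = 32
Step 3: IC gap = 20 - 32 = -12

-12


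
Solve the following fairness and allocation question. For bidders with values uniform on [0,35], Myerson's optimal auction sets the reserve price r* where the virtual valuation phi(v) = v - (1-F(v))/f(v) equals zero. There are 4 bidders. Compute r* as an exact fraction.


Step 1: For U[0,35], F(v) = v/35 and f(v) = 1/35
Step 2: phi(v) = v - (1 - v/35)/(1/35) = v - (35 - v) = 2v - 35
Step 3: Set phi(r*) = 0: 2r* - 35 = 0
Step 4: r* = 35/2 (the number of bidders n = 4 does not enter)

35/2


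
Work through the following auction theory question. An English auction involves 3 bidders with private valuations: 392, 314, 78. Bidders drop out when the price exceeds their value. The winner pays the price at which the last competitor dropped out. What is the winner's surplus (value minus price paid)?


Step 1: Identify the highest value: 392
Step 2: Identify the second-highest value: 314
Step 3: The final price = second-highest value = 314
Step 4: Surplus = 392 - 314 = 78

78


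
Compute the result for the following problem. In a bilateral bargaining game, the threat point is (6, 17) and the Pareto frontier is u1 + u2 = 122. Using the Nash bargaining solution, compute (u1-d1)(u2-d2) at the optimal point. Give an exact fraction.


Step 1: The Nash solution splits surplus symmetrically above the disagreement point
Step 2: u1 = (total + d1 - d2)/2 = (122 + 6 - 17)/2 = 111/2
Step 3: u2 = (total - d1 + d2)/2 = (122 - 6 + 17)/2 = 133/2
Step 4: Nash product = (111/2 - 6) * (133/2 - 17)
Step 5: = 99/2 * 99/2 = 9801/4

9801/4


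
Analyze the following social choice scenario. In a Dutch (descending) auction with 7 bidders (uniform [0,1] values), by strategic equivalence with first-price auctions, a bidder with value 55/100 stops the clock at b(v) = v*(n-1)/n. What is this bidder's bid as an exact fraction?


Step 1: Dutch auctions are strategically equivalent to first-price auctions
Step 2: The equilibrium bid is b(v) = v*(n-1)/n
Step 3: b = 11/20 * 6/7
Step 4: b = 33/70

33/70


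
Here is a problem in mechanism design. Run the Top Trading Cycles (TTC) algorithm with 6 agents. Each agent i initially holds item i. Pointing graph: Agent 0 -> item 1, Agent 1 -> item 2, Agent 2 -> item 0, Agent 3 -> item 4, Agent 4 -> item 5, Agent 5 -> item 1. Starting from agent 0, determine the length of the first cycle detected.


Step 1: Trace the pointer graph from agent 0: 0 -> 1 -> 2 -> 0
Step 2: A cycle is detected when we revisit agent 0
Step 3: The cycle is: 0 -> 1 -> 2 -> 0
Step 4: Cycle length = 3

3


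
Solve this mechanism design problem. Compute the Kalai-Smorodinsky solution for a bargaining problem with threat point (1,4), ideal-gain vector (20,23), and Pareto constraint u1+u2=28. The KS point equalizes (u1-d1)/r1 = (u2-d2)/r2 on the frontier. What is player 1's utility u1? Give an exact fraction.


Step 1: At the KS point, (u1-d1)/r1 = (u2-d2)/r2 = t and u1+u2 = 28
Step 2: u1 = d1 + r1*t and u2 = d2 + r2*t, so (d1 + r1*t) + (d2 + r2*t) = 28
Step 3: t = (28 - 1 - 4)/(20 + 23) = 23/43
Step 4: u1 = d1 + r1*t = 1 + 20 * 23/43 = 503/43
Step 5: (Check: u2 = d2 + r2*t = 701/43; u1+u2 = 503/43 + 701/43 = 28, on the frontier.)

503/43


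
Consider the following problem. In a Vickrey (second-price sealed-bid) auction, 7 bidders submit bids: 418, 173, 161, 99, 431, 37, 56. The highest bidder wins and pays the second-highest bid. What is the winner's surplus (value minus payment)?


Step 1: Sort bids in descending order: 431, 418, 173, 161, 99, 56, 37
Step 2: The winning bid is the highest: 431
Step 3: The payment equals the second-highest bid: 418
Step 4: Surplus = winner's bid - payment = 431 - 418 = 13

13


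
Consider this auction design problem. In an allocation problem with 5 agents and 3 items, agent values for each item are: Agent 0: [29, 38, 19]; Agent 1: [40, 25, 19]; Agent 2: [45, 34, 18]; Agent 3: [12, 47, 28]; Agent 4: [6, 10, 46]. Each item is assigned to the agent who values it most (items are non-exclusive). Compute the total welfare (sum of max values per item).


Step 1: For each item, find the maximum value among all agents.
Step 2: Item 0 -> Agent 2 (value 45)
Step 3: Item 1 -> Agent 3 (value 47)
Step 4: Item 2 -> Agent 4 (value 46)
Step 5: Total welfare = 45 + 47 + 46 = 138

138


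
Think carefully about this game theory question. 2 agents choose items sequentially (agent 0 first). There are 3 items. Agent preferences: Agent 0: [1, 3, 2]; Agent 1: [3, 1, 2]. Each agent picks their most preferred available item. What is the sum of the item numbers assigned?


Step 1: Agent 0 picks item 1
Step 2: Agent 1 picks item 3
Step 3: Sum = 1 + 3 = 4

4


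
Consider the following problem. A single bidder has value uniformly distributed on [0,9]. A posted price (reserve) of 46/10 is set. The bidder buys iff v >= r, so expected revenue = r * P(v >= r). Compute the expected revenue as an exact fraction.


Step 1: Posted price r = 23/5, value support [0,9]
Step 2: P(v >= r) = (9 - 23/5)/9 = 22/45
Step 3: Expected revenue = r * P(v >= r) = 23/5 * 22/45
Step 4: Revenue = 506/225

506/225


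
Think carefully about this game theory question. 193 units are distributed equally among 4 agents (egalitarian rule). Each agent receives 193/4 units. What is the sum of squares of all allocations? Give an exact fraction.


Step 1: Each agent's share = 193/4
Step 2: Square of each share = (193/4)^2 = 37249/16
Step 3: Sum of squares = 4 * 37249/16 = 37249/4

37249/4


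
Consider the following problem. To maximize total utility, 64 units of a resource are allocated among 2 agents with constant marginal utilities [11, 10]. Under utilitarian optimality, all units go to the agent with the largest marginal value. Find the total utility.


Step 1: The marginal utilities are [11, 10]
Step 2: The highest marginal utility is 11
Step 3: All 64 units go to that agent
Step 4: Total utility = 11 * 64 = 704

704


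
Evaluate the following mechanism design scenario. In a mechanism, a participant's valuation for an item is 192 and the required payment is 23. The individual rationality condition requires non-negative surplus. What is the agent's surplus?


Step 1: Surplus = value - payment = 192 - 23 = 169
Step 2: IR is satisfied (surplus >= 0)

169


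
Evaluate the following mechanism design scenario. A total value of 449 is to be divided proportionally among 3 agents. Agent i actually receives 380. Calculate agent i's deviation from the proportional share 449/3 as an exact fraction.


Step 1: Proportional share = 449/3
Step 2: Agent's actual allocation = 380
Step 3: Excess = 380 - 449/3 = 691/3

691/3


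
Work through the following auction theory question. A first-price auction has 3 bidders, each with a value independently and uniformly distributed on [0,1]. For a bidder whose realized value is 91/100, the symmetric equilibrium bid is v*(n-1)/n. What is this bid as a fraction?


Step 1: The symmetric BNE bidding function is b(v) = v * (n-1) / n
Step 2: Substitute v = 91/100 and n = 3
Step 3: b = 91/100 * 2/3
Step 4: b = 91/150

91/150


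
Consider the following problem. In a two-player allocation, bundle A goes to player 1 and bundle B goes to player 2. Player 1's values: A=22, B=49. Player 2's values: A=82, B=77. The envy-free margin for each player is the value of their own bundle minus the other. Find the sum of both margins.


Step 1: Player 1's margin = v1(A) - v1(B) = 22 - 49 = -27
Step 2: Player 2's margin = v2(B) - v2(A) = 77 - 82 = -5
Step 3: Total margin = -27 + -5 = -32

-32


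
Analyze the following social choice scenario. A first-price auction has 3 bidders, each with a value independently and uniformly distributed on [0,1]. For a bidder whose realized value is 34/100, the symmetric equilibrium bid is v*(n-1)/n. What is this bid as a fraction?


Step 1: The symmetric BNE bidding function is b(v) = v * (n-1) / n
Step 2: Substitute v = 17/50 and n = 3
Step 3: b = 17/50 * 2/3
Step 4: b = 17/75

17/75


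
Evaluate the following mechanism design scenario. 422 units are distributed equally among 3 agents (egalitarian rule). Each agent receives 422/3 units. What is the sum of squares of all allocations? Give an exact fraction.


Step 1: Each agent's share = 422/3
Step 2: Square of each share = (422/3)^2 = 178084/9
Step 3: Sum of squares = 3 * 178084/9 = 178084/3

178084/3


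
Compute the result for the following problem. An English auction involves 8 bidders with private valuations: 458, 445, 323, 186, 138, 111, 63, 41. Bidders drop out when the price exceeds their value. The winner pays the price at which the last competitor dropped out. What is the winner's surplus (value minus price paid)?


Step 1: Identify the highest value: 458
Step 2: Identify the second-highest value: 445
Step 3: The final price = second-highest value = 445
Step 4: Surplus = 458 - 445 = 13

13


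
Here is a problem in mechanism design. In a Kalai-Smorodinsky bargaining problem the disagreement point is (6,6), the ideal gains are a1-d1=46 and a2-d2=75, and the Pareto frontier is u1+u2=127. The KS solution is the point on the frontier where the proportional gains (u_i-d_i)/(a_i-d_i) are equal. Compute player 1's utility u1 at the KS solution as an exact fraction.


Step 1: At the KS point, (u1-d1)/r1 = (u2-d2)/r2 = t and u1+u2 = 127
Step 2: u1 = d1 + r1*t and u2 = d2 + r2*t, so (d1 + r1*t) + (d2 + r2*t) = 127
Step 3: t = (127 - 6 - 6)/(46 + 75) = 115/121
Step 4: u1 = d1 + r1*t = 6 + 46 * 115/121 = 6016/121
Step 5: (Check: u2 = d2 + r2*t = 9351/121; u1+u2 = 6016/121 + 9351/121 = 127, on the frontier.)

6016/121


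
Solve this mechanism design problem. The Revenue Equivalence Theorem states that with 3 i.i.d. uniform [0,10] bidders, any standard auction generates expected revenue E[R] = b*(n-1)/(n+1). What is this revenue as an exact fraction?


Step 1: By Revenue Equivalence, expected revenue = b*(n-1)/(n+1)
Step 2: Substituting n = 3, b = 10
Step 3: Revenue = 10*(3-1)/(3+1) = 10*2/4
Step 4: Revenue = 20/4 = 5

5


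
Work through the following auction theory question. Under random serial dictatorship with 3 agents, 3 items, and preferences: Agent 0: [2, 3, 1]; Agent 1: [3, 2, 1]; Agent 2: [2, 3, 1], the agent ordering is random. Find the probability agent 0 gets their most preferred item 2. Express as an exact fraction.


Step 1: Agent 0 wants item 2
Step 2: There are 6 possible orderings of agents
Step 3: In 3 orderings, agent 0 gets item 2
Step 4: Probability = 3/6 = 1/2

1/2


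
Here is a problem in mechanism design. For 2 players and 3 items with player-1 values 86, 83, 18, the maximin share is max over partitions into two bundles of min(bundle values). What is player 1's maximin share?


Step 1: Item values = 86, 83, 18
Step 2: Enumerate all 2-bundle partitions and take the smaller bundle:
  Partition 1: {86} vs {83,18} -> bundles 86, 101; min = 86
  Partition 2: {83} vs {86,18} -> bundles 83, 104; min = 83
  Partition 3: {18} vs {86,83} -> bundles 18, 169; min = 18
Step 3: MMS = max(86, 83, 18) = 86

86


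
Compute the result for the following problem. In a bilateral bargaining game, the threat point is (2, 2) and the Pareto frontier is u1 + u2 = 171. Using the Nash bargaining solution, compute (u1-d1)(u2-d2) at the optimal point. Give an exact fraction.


Step 1: The Nash solution splits surplus symmetrically above the disagreement point
Step 2: u1 = (total + d1 - d2)/2 = (171 + 2 - 2)/2 = 171/2
Step 3: u2 = (total - d1 + d2)/2 = (171 - 2 + 2)/2 = 171/2
Step 4: Nash product = (171/2 - 2) * (171/2 - 2)
Step 5: = 167/2 * 167/2 = 27889/4

27889/4


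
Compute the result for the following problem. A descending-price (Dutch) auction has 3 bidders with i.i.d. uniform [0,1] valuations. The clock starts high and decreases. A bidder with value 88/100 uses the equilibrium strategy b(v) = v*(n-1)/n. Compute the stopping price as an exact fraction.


Step 1: Dutch auctions are strategically equivalent to first-price auctions
Step 2: The equilibrium bid is b(v) = v*(n-1)/n
Step 3: b = 22/25 * 2/3
Step 4: b = 44/75

44/75


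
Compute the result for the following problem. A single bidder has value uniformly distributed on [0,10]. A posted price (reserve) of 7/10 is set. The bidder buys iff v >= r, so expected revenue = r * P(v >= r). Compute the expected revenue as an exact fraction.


Step 1: Posted price r = 7/10, value support [0,10]
Step 2: P(v >= r) = (10 - 7/10)/10 = 93/100
Step 3: Expected revenue = r * P(v >= r) = 7/10 * 93/100
Step 4: Revenue = 651/1000

651/1000


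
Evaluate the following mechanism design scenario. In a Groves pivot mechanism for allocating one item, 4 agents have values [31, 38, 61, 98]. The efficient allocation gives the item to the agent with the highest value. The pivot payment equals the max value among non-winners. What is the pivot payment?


Step 1: The efficient winner is agent 3 with value 98
Step 2: Other agents' values: [31, 38, 61]
Step 3: Pivot payment = max(others) = 61
Step 4: The winner pays 61

61


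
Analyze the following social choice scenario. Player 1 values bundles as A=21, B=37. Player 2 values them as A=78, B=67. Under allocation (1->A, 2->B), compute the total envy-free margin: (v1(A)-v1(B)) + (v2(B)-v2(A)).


Step 1: Player 1's margin = v1(A) - v1(B) = 21 - 37 = -16
Step 2: Player 2's margin = v2(B) - v2(A) = 67 - 78 = -11
Step 3: Total margin = -16 + -11 = -27

-27


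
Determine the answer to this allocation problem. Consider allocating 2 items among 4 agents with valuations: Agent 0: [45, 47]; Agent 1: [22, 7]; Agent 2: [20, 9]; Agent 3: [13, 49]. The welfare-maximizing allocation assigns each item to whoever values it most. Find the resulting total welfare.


Step 1: For each item, find the maximum value among all agents.
Step 2: Item 0 -> Agent 0 (value 45)
Step 3: Item 1 -> Agent 3 (value 49)
Step 4: Total welfare = 45 + 49 = 94

94


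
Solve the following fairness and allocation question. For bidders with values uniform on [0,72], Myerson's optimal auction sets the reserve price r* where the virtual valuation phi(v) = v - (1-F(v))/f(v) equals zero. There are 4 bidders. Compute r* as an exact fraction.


Step 1: For U[0,72], F(v) = v/72 and f(v) = 1/72
Step 2: phi(v) = v - (1 - v/72)/(1/72) = v - (72 - v) = 2v - 72
Step 3: Set phi(r*) = 0: 2r* - 72 = 0
Step 4: r* = 72/2 = 36 (the number of bidders n = 4 does not enter)

36


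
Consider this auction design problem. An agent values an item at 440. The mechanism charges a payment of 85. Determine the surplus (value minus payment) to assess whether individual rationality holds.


Step 1: Surplus = value - payment = 440 - 85 = 355
Step 2: IR is satisfied (surplus >= 0)

355


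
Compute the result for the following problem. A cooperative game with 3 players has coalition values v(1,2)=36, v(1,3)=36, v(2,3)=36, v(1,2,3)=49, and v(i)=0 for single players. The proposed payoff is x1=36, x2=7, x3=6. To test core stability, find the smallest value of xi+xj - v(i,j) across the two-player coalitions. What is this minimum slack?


Step 1: Slack for coalition (1,2): x1+x2 - v12 = 43 - 36 = 7
Step 2: Slack for coalition (1,3): x1+x3 - v13 = 42 - 36 = 6
Step 3: Slack for coalition (2,3): x2+x3 - v23 = 13 - 36 = -23
Step 4: Minimum slack = min(7, 6, -23) = -23, attained by (2,3); coalition (2,3) can block (slack < 0), so the allocation is not in the core

-23


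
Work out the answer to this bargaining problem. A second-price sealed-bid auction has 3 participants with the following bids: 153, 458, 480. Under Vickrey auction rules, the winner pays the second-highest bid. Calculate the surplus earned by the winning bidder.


Step 1: Sort bids in descending order: 480, 458, 153
Step 2: The winning bid is the highest: 480
Step 3: The payment equals the second-highest bid: 458
Step 4: Surplus = winner's bid - payment = 480 - 458 = 22

22


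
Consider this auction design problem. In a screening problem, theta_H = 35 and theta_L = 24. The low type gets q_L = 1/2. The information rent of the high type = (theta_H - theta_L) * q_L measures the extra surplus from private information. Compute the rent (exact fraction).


Step 1: theta_H - theta_L = 35 - 24 = 11
Step 2: Information rent = (theta_H - theta_L) * q_L
Step 3: = 11 * 1/2
Step 4: = 11/2

11/2


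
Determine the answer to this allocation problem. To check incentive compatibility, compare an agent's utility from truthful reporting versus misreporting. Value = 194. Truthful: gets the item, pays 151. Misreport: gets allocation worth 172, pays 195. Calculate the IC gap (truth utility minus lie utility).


Step 1: U(truth) = value - payment = 194 - 151 = 43
Step 2: U(lie) = allocation - payment = 172 - 195 = -23
Step 3: IC gap = 43 - (-23) = 66

66


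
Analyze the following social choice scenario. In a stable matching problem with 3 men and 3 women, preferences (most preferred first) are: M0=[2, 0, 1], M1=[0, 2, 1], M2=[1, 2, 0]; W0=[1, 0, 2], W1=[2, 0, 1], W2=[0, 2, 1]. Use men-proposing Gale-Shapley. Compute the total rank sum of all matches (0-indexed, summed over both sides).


Step 1: Run Gale-Shapley (men propose, women hold best offer):
  M0 proposes to W2; she accepts
  M1 proposes to W0; she accepts
  M2 proposes to W1; she accepts
Step 2: Final matching: W0-M1, W1-M2, W2-M0
Step 3: 0-indexed ranks (man's rank of his match, then woman's): 0 + 0 + 0 + 0 + 0 + 0
Step 4: Total rank sum = 0

0


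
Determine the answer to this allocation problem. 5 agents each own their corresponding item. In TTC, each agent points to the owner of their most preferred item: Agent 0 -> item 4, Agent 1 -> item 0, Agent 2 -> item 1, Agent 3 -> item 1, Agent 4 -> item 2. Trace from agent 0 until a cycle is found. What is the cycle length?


Step 1: Trace the pointer graph from agent 0: 0 -> 4 -> 2 -> 1 -> 0
Step 2: A cycle is detected when we revisit agent 0
Step 3: The cycle is: 0 -> 4 -> 2 -> 1 -> 0
Step 4: Cycle length = 4

4


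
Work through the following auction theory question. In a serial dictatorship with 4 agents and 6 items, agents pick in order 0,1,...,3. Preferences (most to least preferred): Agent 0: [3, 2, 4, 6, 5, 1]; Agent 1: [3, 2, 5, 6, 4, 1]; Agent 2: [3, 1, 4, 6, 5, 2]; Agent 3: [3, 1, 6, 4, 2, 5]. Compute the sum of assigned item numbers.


Step 1: Agent 0 picks item 3
Step 2: Agent 1 picks item 2
Step 3: Agent 2 picks item 1
Step 4: Agent 3 picks item 6
Step 5: Sum = 3 + 2 + 1 + 6 = 12

12


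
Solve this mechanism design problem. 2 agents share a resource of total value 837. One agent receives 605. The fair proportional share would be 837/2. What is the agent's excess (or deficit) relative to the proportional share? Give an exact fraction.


Step 1: Proportional share = 837/2
Step 2: Agent's actual allocation = 605
Step 3: Excess = 605 - 837/2 = 373/2

373/2


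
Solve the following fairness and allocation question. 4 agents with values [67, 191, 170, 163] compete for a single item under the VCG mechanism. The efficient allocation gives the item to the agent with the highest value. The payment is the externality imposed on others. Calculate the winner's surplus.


Step 1: The winner is the agent with the highest value: agent 1 with value 191
Step 2: Values of other agents: [67, 170, 163]
Step 3: VCG payment = max of others' values = 170
Step 4: Surplus = 191 - 170 = 21

21


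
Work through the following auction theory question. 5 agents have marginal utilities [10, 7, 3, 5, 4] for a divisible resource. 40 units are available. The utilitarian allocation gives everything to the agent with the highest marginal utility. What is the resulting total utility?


Step 1: The marginal utilities are [10, 7, 3, 5, 4]
Step 2: The highest marginal utility is 10
Step 3: All 40 units go to that agent
Step 4: Total utility = 10 * 40 = 400

400


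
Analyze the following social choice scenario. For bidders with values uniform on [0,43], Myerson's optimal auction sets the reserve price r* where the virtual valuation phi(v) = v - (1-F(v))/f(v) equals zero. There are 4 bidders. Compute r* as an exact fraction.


Step 1: For U[0,43], F(v) = v/43 and f(v) = 1/43
Step 2: phi(v) = v - (1 - v/43)/(1/43) = v - (43 - v) = 2v - 43
Step 3: Set phi(r*) = 0: 2r* - 43 = 0
Step 4: r* = 43/2 (the number of bidders n = 4 does not enter)

43/2


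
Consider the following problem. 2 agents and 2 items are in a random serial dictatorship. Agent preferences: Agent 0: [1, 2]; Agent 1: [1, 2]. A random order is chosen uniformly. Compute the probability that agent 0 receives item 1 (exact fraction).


Step 1: Agent 0 wants item 1
Step 2: There are 2 possible orderings of agents
Step 3: In 1 orderings, agent 0 gets item 1
Step 4: Probability = 1/2

1/2


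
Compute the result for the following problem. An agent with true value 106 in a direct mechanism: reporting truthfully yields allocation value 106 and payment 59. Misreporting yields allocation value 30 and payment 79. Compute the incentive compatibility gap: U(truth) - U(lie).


Step 1: U(truth) = value - payment = 106 - 59 = 47
Step 2: U(lie) = allocation - payment = 30 - 79 = -49
Step 3: IC gap = 47 - (-49) = 96

96


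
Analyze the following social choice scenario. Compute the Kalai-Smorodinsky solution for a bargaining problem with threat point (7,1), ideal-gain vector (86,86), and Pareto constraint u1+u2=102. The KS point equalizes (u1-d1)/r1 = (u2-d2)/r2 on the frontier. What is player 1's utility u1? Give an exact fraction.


Step 1: At the KS point, (u1-d1)/r1 = (u2-d2)/r2 = t and u1+u2 = 102
Step 2: u1 = d1 + r1*t and u2 = d2 + r2*t, so (d1 + r1*t) + (d2 + r2*t) = 102
Step 3: t = (102 - 7 - 1)/(86 + 86) = 94/172 = 47/86
Step 4: u1 = d1 + r1*t = 7 + 86 * 47/86 = 54
Step 5: (Check: u2 = d2 + r2*t = 48; u1+u2 = 54 + 48 = 102, on the frontier.)

54


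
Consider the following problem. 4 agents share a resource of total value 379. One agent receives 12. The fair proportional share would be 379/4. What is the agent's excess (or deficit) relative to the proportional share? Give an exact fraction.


Step 1: Proportional share = 379/4
Step 2: Agent's actual allocation = 12
Step 3: Excess = 12 - 379/4 = -331/4

-331/4


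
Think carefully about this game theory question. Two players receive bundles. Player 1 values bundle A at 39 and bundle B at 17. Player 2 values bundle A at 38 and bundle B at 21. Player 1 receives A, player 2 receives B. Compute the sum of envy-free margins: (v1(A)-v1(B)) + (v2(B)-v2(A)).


Step 1: Player 1's margin = v1(A) - v1(B) = 39 - 17 = 22
Step 2: Player 2's margin = v2(B) - v2(A) = 21 - 38 = -17
Step 3: Total margin = 22 + -17 = 5

5


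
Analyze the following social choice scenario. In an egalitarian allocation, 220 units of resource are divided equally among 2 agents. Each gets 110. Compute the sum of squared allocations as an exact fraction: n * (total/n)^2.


Step 1: Each agent's share = 220/2 = 110
Step 2: Square of each share = (110)^2 = 12100
Step 3: Sum of squares = 2 * 12100 = 24200

24200


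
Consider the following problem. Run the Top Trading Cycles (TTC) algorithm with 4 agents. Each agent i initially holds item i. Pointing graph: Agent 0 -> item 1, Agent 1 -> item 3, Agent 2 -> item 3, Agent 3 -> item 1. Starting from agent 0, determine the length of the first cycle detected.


Step 1: Trace the pointer graph from agent 0: 0 -> 1 -> 3 -> 1
Step 2: A cycle is detected when we revisit agent 1
Step 3: The cycle is: 1 -> 3 -> 1
Step 4: Cycle length = 2

2


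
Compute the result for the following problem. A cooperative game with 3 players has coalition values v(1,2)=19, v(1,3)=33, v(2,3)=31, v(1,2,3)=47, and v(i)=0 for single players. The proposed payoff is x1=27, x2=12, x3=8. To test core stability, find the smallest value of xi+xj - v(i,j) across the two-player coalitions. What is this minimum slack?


Step 1: Slack for coalition (1,2): x1+x2 - v12 = 39 - 19 = 20
Step 2: Slack for coalition (1,3): x1+x3 - v13 = 35 - 33 = 2
Step 3: Slack for coalition (2,3): x2+x3 - v23 = 20 - 31 = -11
Step 4: Minimum slack = min(20, 2, -11) = -11, attained by (2,3); coalition (2,3) can block (slack < 0), so the allocation is not in the core

-11


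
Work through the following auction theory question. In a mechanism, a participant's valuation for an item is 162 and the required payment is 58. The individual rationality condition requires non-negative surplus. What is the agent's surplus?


Step 1: Surplus = value - payment = 162 - 58 = 104
Step 2: IR is satisfied (surplus >= 0)

104


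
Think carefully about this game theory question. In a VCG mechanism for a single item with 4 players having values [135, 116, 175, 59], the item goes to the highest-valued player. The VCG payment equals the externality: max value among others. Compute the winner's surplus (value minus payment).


Step 1: The winner is the agent with the highest value: agent 2 with value 175
Step 2: Values of other agents: [135, 116, 59]
Step 3: VCG payment = max of others' values = 135
Step 4: Surplus = 175 - 135 = 40

40


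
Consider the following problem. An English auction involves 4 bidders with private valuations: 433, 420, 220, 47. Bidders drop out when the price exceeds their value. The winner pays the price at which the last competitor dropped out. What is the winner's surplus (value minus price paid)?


Step 1: Identify the highest value: 433
Step 2: Identify the second-highest value: 420
Step 3: The final price = second-highest value = 420
Step 4: Surplus = 433 - 420 = 13

13


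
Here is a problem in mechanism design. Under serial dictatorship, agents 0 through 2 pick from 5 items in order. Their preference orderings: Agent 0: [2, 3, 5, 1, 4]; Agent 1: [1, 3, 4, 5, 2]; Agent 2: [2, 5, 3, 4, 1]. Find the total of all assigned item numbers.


Step 1: Agent 0 picks item 2
Step 2: Agent 1 picks item 1
Step 3: Agent 2 picks item 5
Step 4: Sum = 2 + 1 + 5 = 8

8


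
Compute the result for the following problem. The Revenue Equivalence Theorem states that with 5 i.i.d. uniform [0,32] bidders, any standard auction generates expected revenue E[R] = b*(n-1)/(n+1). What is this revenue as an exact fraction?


Step 1: By Revenue Equivalence, expected revenue = b*(n-1)/(n+1)
Step 2: Substituting n = 5, b = 32
Step 3: Revenue = 32*(5-1)/(5+1) = 32*4/6
Step 4: Revenue = 128/6 = 64/3

64/3


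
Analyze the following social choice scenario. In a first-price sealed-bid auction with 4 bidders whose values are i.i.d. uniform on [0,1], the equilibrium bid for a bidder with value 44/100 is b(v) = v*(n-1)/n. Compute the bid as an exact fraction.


Step 1: The symmetric BNE bidding function is b(v) = v * (n-1) / n
Step 2: Substitute v = 11/25 and n = 4
Step 3: b = 11/25 * 3/4
Step 4: b = 33/100

33/100


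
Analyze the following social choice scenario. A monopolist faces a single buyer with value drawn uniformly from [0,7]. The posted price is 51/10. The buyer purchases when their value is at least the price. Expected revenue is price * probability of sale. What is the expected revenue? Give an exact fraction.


Step 1: Posted price r = 51/10, value support [0,7]
Step 2: P(v >= r) = (7 - 51/10)/7 = 19/70
Step 3: Expected revenue = r * P(v >= r) = 51/10 * 19/70
Step 4: Revenue = 969/700

969/700


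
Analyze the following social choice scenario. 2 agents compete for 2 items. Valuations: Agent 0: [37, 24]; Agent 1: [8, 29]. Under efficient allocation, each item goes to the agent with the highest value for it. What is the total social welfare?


Step 1: For each item, find the maximum value among all agents.
Step 2: Item 0 -> Agent 0 (value 37)
Step 3: Item 1 -> Agent 1 (value 29)
Step 4: Total welfare = 37 + 29 = 66

66


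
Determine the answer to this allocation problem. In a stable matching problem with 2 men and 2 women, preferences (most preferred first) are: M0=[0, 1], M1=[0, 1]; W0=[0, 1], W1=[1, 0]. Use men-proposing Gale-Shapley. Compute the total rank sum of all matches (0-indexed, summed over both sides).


Step 1: Run Gale-Shapley (men propose, women hold best offer):
  M0 proposes to W0; she accepts
  M1 proposes to W0; rejected
  M1 proposes to W1; she accepts
Step 2: Final matching: W0-M0, W1-M1
Step 3: 0-indexed ranks (man's rank of his match, then woman's): 0 + 0 + 1 + 0
Step 4: Total rank sum = 1

1


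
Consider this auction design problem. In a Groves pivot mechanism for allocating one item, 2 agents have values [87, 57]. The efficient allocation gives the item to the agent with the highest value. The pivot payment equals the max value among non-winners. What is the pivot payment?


Step 1: The efficient winner is agent 0 with value 87
Step 2: Other agents' values: [57]
Step 3: Pivot payment = max(others) = 57
Step 4: The winner pays 57

57


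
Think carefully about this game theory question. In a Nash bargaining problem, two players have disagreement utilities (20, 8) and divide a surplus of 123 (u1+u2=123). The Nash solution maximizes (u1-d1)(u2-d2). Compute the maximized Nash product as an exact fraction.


Step 1: The Nash solution splits surplus symmetrically above the disagreement point
Step 2: u1 = (total + d1 - d2)/2 = (123 + 20 - 8)/2 = 135/2
Step 3: u2 = (total - d1 + d2)/2 = (123 - 20 + 8)/2 = 111/2
Step 4: Nash product = (135/2 - 20) * (111/2 - 8)
Step 5: = 95/2 * 95/2 = 9025/4

9025/4


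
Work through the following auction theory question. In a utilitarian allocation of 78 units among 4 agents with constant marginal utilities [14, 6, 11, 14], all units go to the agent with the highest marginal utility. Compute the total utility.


Step 1: The marginal utilities are [14, 6, 11, 14]
Step 2: The highest marginal utility is 14
Step 3: All 78 units go to that agent
Step 4: Total utility = 14 * 78 = 1092

1092


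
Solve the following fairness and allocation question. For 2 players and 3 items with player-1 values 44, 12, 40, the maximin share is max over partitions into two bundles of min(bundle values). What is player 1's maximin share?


Step 1: Item values = 44, 12, 40
Step 2: Enumerate all 2-bundle partitions and take the smaller bundle:
  Partition 1: {44} vs {12,40} -> bundles 44, 52; min = 44
  Partition 2: {12} vs {44,40} -> bundles 12, 84; min = 12
  Partition 3: {40} vs {44,12} -> bundles 40, 56; min = 40
Step 3: MMS = max(44, 12, 40) = 44

44


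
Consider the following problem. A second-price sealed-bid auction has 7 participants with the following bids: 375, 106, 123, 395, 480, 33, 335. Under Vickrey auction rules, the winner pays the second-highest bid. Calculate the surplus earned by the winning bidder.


Step 1: Sort bids in descending order: 480, 395, 375, 335, 123, 106, 33
Step 2: The winning bid is the highest: 480
Step 3: The payment equals the second-highest bid: 395
Step 4: Surplus = winner's bid - payment = 480 - 395 = 85

85


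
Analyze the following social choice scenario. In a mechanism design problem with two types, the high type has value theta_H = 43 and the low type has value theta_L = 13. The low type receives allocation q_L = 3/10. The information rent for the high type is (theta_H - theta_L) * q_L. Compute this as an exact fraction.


Step 1: theta_H - theta_L = 43 - 13 = 30
Step 2: Information rent = (theta_H - theta_L) * q_L
Step 3: = 30 * 3/10
Step 4: = 9

9


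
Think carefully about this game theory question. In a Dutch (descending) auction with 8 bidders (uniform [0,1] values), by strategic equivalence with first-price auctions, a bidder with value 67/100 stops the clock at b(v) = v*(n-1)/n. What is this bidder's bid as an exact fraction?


Step 1: Dutch auctions are strategically equivalent to first-price auctions
Step 2: The equilibrium bid is b(v) = v*(n-1)/n
Step 3: b = 67/100 * 7/8
Step 4: b = 469/800

469/800


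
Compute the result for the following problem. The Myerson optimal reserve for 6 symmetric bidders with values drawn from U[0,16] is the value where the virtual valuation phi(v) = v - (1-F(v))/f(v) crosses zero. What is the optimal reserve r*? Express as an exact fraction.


Step 1: For U[0,16], F(v) = v/16 and f(v) = 1/16
Step 2: phi(v) = v - (1 - v/16)/(1/16) = v - (16 - v) = 2v - 16
Step 3: Set phi(r*) = 0: 2r* - 16 = 0
Step 4: r* = 16/2 = 8 (the number of bidders n = 6 does not enter)

8


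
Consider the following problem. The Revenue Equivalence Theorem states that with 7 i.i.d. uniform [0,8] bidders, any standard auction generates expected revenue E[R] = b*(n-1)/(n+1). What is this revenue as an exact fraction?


Step 1: By Revenue Equivalence, expected revenue = b*(n-1)/(n+1)
Step 2: Substituting n = 7, b = 8
Step 3: Revenue = 8*(7-1)/(7+1) = 8*6/8
Step 4: Revenue = 48/8 = 6

6


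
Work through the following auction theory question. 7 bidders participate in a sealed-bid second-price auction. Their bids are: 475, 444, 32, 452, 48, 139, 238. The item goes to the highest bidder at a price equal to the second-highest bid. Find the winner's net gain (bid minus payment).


Step 1: Sort bids in descending order: 475, 452, 444, 238, 139, 48, 32
Step 2: The winning bid is the highest: 475
Step 3: The payment equals the second-highest bid: 452
Step 4: Surplus = winner's bid - payment = 475 - 452 = 23

23


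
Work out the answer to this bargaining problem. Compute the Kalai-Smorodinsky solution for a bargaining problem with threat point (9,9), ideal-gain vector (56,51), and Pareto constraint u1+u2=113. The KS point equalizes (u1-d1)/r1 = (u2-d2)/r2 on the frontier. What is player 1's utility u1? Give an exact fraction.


Step 1: At the KS point, (u1-d1)/r1 = (u2-d2)/r2 = t and u1+u2 = 113
Step 2: u1 = d1 + r1*t and u2 = d2 + r2*t, so (d1 + r1*t) + (d2 + r2*t) = 113
Step 3: t = (113 - 9 - 9)/(56 + 51) = 95/107
Step 4: u1 = d1 + r1*t = 9 + 56 * 95/107 = 6283/107
Step 5: (Check: u2 = d2 + r2*t = 5808/107; u1+u2 = 6283/107 + 5808/107 = 113, on the frontier.)

6283/107


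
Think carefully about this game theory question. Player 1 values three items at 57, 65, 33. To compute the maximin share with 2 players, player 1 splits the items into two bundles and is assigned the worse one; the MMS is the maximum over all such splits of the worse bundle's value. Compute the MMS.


Step 1: Item values = 57, 65, 33
Step 2: Enumerate all 2-bundle partitions and take the smaller bundle:
  Partition 1: {57} vs {65,33} -> bundles 57, 98; min = 57
  Partition 2: {65} vs {57,33} -> bundles 65, 90; min = 65
  Partition 3: {33} vs {57,65} -> bundles 33, 122; min = 33
Step 3: MMS = max(57, 65, 33) = 65

65


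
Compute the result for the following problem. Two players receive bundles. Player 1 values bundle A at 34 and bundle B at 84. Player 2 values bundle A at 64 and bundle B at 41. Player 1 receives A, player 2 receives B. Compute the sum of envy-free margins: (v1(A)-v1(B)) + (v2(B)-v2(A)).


Step 1: Player 1's margin = v1(A) - v1(B) = 34 - 84 = -50
Step 2: Player 2's margin = v2(B) - v2(A) = 41 - 64 = -23
Step 3: Total margin = -50 + -23 = -73

-73


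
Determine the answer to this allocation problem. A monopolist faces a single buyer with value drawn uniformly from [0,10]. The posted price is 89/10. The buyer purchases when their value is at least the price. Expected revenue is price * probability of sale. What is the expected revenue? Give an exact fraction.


Step 1: Posted price r = 89/10, value support [0,10]
Step 2: P(v >= r) = (10 - 89/10)/10 = 11/100
Step 3: Expected revenue = r * P(v >= r) = 89/10 * 11/100
Step 4: Revenue = 979/1000

979/1000


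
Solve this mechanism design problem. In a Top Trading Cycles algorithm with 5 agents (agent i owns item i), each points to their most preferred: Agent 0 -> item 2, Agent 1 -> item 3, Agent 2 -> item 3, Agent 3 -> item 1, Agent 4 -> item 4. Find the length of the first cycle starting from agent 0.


Step 1: Trace the pointer graph from agent 0: 0 -> 2 -> 3 -> 1 -> 3
Step 2: A cycle is detected when we revisit agent 3
Step 3: The cycle is: 3 -> 1 -> 3
Step 4: Cycle length = 2

2


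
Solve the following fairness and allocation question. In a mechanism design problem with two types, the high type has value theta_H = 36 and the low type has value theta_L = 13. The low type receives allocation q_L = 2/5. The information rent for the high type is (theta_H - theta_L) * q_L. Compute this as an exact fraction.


Step 1: theta_H - theta_L = 36 - 13 = 23
Step 2: Information rent = (theta_H - theta_L) * q_L
Step 3: = 23 * 2/5
Step 4: = 46/5

46/5


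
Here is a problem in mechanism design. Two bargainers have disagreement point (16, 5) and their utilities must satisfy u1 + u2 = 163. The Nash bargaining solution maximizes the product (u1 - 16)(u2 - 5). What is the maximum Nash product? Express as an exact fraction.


Step 1: The Nash solution splits surplus symmetrically above the disagreement point
Step 2: u1 = (total + d1 - d2)/2 = (163 + 16 - 5)/2 = 87
Step 3: u2 = (total - d1 + d2)/2 = (163 - 16 + 5)/2 = 76
Step 4: Nash product = (87 - 16) * (76 - 5)
Step 5: = 71 * 71 = 5041

5041


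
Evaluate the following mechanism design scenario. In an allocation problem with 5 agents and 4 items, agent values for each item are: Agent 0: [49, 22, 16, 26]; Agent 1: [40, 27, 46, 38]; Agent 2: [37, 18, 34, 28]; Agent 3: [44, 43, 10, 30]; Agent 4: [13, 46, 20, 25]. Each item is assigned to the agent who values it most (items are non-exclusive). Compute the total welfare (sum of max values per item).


Step 1: For each item, find the maximum value among all agents.
Step 2: Item 0 -> Agent 0 (value 49)
Step 3: Item 1 -> Agent 4 (value 46)
Step 4: Item 2 -> Agent 1 (value 46)
Step 5: Item 3 -> Agent 1 (value 38)
Step 6: Total welfare = 49 + 46 + 46 + 38 = 179

179


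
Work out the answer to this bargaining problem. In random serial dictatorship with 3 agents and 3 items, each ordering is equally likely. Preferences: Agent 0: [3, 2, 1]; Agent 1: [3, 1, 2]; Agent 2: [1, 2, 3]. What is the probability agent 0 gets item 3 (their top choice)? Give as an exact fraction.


Step 1: Agent 0 wants item 3
Step 2: There are 6 possible orderings of agents
Step 3: In 3 orderings, agent 0 gets item 3
Step 4: Probability = 3/6 = 1/2

1/2
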